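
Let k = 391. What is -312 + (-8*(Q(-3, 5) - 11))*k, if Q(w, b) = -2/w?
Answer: 96032/3 ≈ 32011.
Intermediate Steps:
-312 + (-8*(Q(-3, 5) - 11))*k = -312 - 8*(-2/(-3) - 11)*391 = -312 - 8*(-2*(-1/3) - 11)*391 = -312 - 8*(2/3 - 11)*391 = -312 - 8*(-31/3)*391 = -312 + (248/3)*391 = -312 + 96968/3 = 96032/3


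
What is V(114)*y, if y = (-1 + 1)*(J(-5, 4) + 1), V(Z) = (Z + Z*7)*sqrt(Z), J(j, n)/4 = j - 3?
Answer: 0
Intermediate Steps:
J(j, n) = -12 + 4*j (J(j, n) = 4*(j - 3) = 4*(-3 + j) = -12 + 4*j)
V(Z) = 8*Z**(3/2) (V(Z) = (Z + 7*Z)*sqrt(Z) = (8*Z)*sqrt(Z) = 8*Z**(3/2))
y = 0 (y = (-1 + 1)*((-12 + 4*(-5)) + 1) = 0*((-12 - 20) + 1) = 0*(-32 + 1) = 0*(-31) = 0)
V(114)*y = (8*114**(3/2))*0 = (8*(114*sqrt(114)))*0 = (912*sqrt(114))*0 = 0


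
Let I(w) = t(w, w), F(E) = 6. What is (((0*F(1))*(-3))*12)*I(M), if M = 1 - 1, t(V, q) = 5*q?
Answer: 0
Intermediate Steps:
M = 0
I(w) = 5*w
(((0*F(1))*(-3))*12)*I(M) = (((0*6)*(-3))*12)*(5*0) = ((0*(-3))*12)*0 = (0*12)*0 = 0*0 = 0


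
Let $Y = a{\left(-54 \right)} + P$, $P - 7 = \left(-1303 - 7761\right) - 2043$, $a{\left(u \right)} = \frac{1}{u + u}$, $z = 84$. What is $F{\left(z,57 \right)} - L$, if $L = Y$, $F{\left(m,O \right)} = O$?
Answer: $\frac{1204957}{108} \approx 11157.0$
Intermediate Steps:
$a{\left(u \right)} = \frac{1}{2 u}$
$P = -11100$ ($P = 7 - 11107 = -11100$)
$Y = - \frac{1198801}{108}$ ($Y = \frac{1}{2 \left(-54\right)} - 11100 = \frac{1}{2} \left(- \frac{1}{54}\right) - 11100 = - \frac{1}{108} - 11100 = - \frac{1198801}{108} \approx -11100.0$)
$L = - \frac{1198801}{108} \approx -11100.0$
$F{\left(z,57 \right)} - L = 57 - - \frac{1198801}{108} = 57 + \frac{1198801}{108} = \frac{1204957}{108}$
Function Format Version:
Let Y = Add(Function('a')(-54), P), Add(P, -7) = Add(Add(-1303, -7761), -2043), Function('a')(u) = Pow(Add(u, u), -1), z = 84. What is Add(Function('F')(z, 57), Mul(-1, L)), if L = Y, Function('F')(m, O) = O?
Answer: Rational(1204957, 108) ≈ 11157.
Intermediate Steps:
Function('a')(u) = Mul(Rational(1, 2), Pow(u, -1)) (Function('a')(u) = Pow(Mul(2, u), -1) = Mul(Rational(1, 2), Pow(u, -1)))
P = -11100 (P = Add(7, Add(Add(-1303, -7761), -2043)) = Add(7, Add(-9064, -2043)) = Add(7, -11107) = -11100)
Y = Rational(-1198801, 108) (Y = Add(Mul(Rational(1, 2), Pow(-54, -1)), -11100) = Add(Mul(Rational(1, 2), Rational(-1, 54)), -11100) = Add(Rational(-1, 108), -11100) = Rational(-1198801, 108) ≈ -11100.)
L = Rational(-1198801, 108) ≈ -11100.
Add(Function('F')(z, 57), Mul(-1, L)) = Add(57, Mul(-1, Rational(-1198801, 108))) = Add(57, Rational(1198801, 108)) = Rational(1204957, 108)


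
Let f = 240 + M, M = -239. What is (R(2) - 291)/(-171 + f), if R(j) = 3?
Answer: 144/85 ≈ 1.6941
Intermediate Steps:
f = 1 (f = 240 - 239 = 1)
(R(2) - 291)/(-171 + f) = (3 - 291)/(-171 + 1) = -288/(-170) = -288*(-1/170) = 144/85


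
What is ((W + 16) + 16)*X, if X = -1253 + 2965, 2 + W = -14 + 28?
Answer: 75328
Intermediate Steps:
W = 12 (W = -2 + (-14 + 28) = -2 + 14 = 12)
X = 1712
((W + 16) + 16)*X = ((12 + 16) + 16)*1712 = (28 + 16)*1712 = 44*1712 = 75328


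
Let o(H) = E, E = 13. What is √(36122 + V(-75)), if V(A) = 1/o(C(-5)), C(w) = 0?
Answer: √6104631/13 ≈ 190.06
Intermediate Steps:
o(H) = 13
V(A) = 1/13
√(36122 + V(-75)) = √(36122 + 1/13) = √(469587/13) = √6104631/13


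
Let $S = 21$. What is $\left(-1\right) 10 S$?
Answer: $-210$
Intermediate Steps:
$\left(-1\right) 10 S = \left(-1\right) 10 \cdot 21 = \left(-10\right) 21 = -210$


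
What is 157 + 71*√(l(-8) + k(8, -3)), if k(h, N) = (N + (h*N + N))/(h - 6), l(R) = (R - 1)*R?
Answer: 157 + 71*√57 ≈ 693.04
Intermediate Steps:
l(R) = R*(-1 + R) (l(R) = (-1 + R)*R = R*(-1 + R))
k(h, N) = (2*N + N*h)/(-6 + h) (k(h, N) = (N + (N*h + N))/(-6 + h) = (N + (N + N*h))/(-6 + h) = (2*N + N*h)/(-6 + h))
157 + 71*√(l(-8) + k(8, -3)) = 157 + 71*√(-8*(-1 - 8) - 3*(2 + 8)/(-6 + 8)) = 157 + 71*√(-8*(-9) - 3*10/2) = 157 + 71*√(72 - 3*½*10) = 157 + 71*√(72 - 15) = 157 + 71*√57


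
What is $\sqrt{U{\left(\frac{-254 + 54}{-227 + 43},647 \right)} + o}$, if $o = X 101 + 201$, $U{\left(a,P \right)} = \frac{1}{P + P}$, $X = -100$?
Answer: $\frac{i \sqrt{16575240670}}{1294} \approx 99.494 i$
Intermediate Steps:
$U{\left(a,P \right)} = \frac{1}{2 P}$
$o = -9899$ ($o = \left(-100\right) 101 + 201 = -10100 + 201 = -9899$)
$\sqrt{U{\left(\frac{-254 + 54}{-227 + 43},647 \right)} + o} = \sqrt{\frac{1}{2 \cdot 647} - 9899} = \sqrt{\frac{1}{2} \cdot \frac{1}{647} - 9899} = \sqrt{\frac{1}{1294} - 9899} = \sqrt{- \frac{12809305}{1294}} = \frac{i \sqrt{16575240670}}{1294}$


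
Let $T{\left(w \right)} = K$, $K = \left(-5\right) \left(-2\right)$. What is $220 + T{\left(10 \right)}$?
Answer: $230$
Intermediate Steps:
$K = 10$
$T{\left(w \right)} = 10$
$220 + T{\left(10 \right)} = 220 + 10 = 230$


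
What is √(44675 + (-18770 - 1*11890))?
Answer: √14015 ≈ 118.39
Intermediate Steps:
√(44675 + (-18770 - 1*11890)) = √(44675 + (-18770 - 11890)) = √(44675 - 30660) = √14015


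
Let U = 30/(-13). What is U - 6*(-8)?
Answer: 594/13 ≈ 45.692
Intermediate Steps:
U = -30/13 (U = 30*(-1/13) = -30/13 ≈ -2.3077)
U - 6*(-8) = -30/13 - 6*(-8) = -30/13 + 48 = 594/13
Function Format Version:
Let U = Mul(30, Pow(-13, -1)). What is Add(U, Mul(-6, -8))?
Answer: Rational(594, 13) ≈ 45.692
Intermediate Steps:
U = Rational(-30, 13) (U = Mul(30, Rational(-1, 13)) = Rational(-30, 13) ≈ -2.3077)
Add(U, Mul(-6, -8)) = Add(Rational(-30, 13), Mul(-6, -8)) = Add(Rational(-30, 13), 48) = Rational(594, 13)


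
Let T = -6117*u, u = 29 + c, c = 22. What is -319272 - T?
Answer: -7305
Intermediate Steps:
u = 51 (u = 29 + 22 = 51)
T = -311967 (T = -6117*51 = -311967)
-319272 - T = -319272 - 1*(-311967) = -319272 + 311967 = -7305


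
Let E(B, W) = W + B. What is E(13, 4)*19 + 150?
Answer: 473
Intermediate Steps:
E(B, W) = B + W
E(13, 4)*19 + 150 = (13 + 4)*19 + 150 = 17*19 + 150 = 323 + 150 = 473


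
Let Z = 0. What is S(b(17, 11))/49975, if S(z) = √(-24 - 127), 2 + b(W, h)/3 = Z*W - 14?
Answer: I*√151/49975 ≈ 0.00024589*I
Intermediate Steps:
b(W, h) = -48 (b(W, h) = -6 + 3*(0*W - 14) = -6 + 3*(0 - 14) = -6 + 3*(-14) = -6 - 42 = -48)
S(z) = I*√151 (S(z) = √(-151) = I*√151)
S(b(17, 11))/49975 = (I*√151)/49975 = (I*√151)*(1/49975) = I*√151/49975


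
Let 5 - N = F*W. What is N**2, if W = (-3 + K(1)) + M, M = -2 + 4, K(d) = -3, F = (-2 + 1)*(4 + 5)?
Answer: 961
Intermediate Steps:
F = -9 (F = -1*9 = -9)
M = 2
W = -4 (W = (-3 - 3) + 2 = -6 + 2 = -4)
N = -31 (N = 5 - (-9)*(-4) = 5 - 1*36 = 5 - 36 = -31)
N**2 = (-31)**2 = 961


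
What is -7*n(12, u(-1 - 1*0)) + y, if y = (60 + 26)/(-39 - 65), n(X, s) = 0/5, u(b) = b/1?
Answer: -43/52 ≈ -0.82692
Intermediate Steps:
u(b) = b (u(b) = b*1 = b)
n(X, s) = 0 (n(X, s) = 0*(⅕) = 0)
y = -43/52 (y = 86/(-104) = 86*(-1/104) = -43/52 ≈ -0.82692)
-7*n(12, u(-1 - 1*0)) + y = -7*0 - 43/52 = 0 - 43/52 = -43/52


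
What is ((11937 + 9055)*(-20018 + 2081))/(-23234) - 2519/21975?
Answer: 4137132611977/255283575 ≈ 16206.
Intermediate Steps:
((11937 + 9055)*(-20018 + 2081))/(-23234) - 2519/21975 = (20992*(-17937))*(-1/23234) - 2519*1/21975 = -376533504*(-1/23234) - 2519/21975 = 188266752/11617 - 2519/21975 = 4137132611977/255283575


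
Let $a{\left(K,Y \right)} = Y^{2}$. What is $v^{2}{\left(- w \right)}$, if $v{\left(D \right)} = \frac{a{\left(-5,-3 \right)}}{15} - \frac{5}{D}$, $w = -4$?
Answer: $\frac{169}{400} \approx 0.4225$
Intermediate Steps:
$v{\left(D \right)} = \frac{3}{5} - \frac{5}{D}$ ($v{\left(D \right)} = \frac{\left(-3\right)^{2}}{15} - \frac{5}{D} = 9 \cdot \frac{1}{15} - \frac{5}{D} = \frac{3}{5} - \frac{5}{D}$)
$v^{2}{\left(- w \right)} = \left(\frac{3}{5} - \frac{5}{\left(-1\right) \left(-4\right)}\right)^{2} = \left(\frac{3}{5} - \frac{5}{4}\right)^{2} = \left(- \frac{13}{20}\right)^{2} = \frac{169}{400}$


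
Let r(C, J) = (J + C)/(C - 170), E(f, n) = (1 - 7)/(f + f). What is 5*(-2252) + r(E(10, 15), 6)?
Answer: -19175837/1703 ≈ -11260.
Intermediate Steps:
E(f, n) = -3/f (E(f, n) = -6*1/(2*f) = -3/f)
r(C, J) = (C + J)/(-170 + C)
5*(-2252) + r(E(10, 15), 6) = 5*(-2252) + (-3/10 + 6)/(-170 - 3/10) = -11260 + (-3*⅒ + 6)/(-170 - 3*⅒) = -11260 + (-3/10 + 6)/(-170 - 3/10) = -11260 + (57/10)/(-1703/10) = -11260 - 10/1703*57/10 = -11260 - 57/1703 = -19175837/1703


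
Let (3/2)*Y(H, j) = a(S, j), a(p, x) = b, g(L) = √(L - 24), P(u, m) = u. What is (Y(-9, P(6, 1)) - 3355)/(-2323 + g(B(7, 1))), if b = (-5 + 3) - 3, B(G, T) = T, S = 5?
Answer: 78275/54144 + 775*I*√23/1245312 ≈ 1.4457 + 0.0029846*I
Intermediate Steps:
g(L) = √(-24 + L)
b = -5 (b = -2 - 3 = -5)
a(p, x) = -5
Y(H, j) = -10/3 (Y(H, j) = (⅔)*(-5) = -10/3)
(Y(-9, P(6, 1)) - 3355)/(-2323 + g(B(7, 1))) = (-10/3 - 3355)/(-2323 + √(-24 + 1)) = -10075/(3*(-2323 + √(-23))) = -10075/(3*(-2323 + I*√23))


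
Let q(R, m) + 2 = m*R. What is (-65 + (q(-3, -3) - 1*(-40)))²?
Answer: 324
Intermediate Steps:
q(R, m) = -2 + R*m (q(R, m) = -2 + m*R = -2 + R*m)
(-65 + (q(-3, -3) - 1*(-40)))² = (-65 + ((-2 - 3*(-3)) - 1*(-40)))² = (-65 + ((-2 + 9) + 40))² = (-65 + (7 + 40))² = (-65 + 47)² = (-18)² = 324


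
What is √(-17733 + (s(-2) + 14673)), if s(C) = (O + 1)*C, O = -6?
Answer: 5*I*√122 ≈ 55.227*I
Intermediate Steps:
s(C) = -5*C (s(C) = (-6 + 1)*C = -5*C)
√(-17733 + (s(-2) + 14673)) = √(-17733 + (-5*(-2) + 14673)) = √(-17733 + (10 + 14673)) = √(-17733 + 14683) = √(-3050) = 5*I*√122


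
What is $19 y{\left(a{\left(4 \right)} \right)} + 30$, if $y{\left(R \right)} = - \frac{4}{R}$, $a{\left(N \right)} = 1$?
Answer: $-46$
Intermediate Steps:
$19 y{\left(a{\left(4 \right)} \right)} + 30 = 19 \left(- \frac{4}{1}\right) + 30 = 19 \left(\left(-4\right) 1\right) + 30 = 19 \left(-4\right) + 30 = -76 + 30 = -46$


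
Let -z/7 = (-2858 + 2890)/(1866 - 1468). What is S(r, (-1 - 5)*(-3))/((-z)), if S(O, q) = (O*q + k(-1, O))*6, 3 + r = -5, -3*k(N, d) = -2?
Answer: -42785/28 ≈ -1528.0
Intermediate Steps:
k(N, d) = 2/3 (k(N, d) = -1/3*(-2) = 2/3)
r = -8 (r = -3 - 5 = -8)
z = -112/199 (z = -7*(-2858 + 2890)/(1866 - 1468) = -224/398 = -7*16/199 = -112/199 ≈ -0.56281)
S(O, q) = 4 + 6*O*q (S(O, q) = (O*q + 2/3)*6 = (2/3 + O*q)*6 = 4 + 6*O*q)
S(r, (-1 - 5)*(-3))/((-z)) = (4 + 6*(-8)*((-1 - 5)*(-3)))/((-1*(-112/199))) = (4 + 6*(-8)*(-6*(-3)))/(112/199) = (4 + 6*(-8)*18)*(199/112) = (4 - 864)*(199/112) = -860*199/112 = -42785/28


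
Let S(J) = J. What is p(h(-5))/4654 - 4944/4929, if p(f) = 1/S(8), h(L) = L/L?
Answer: -61356693/61172176 ≈ -1.0030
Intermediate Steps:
h(L) = 1
p(f) = ⅛ (p(f) = 1/8 = ⅛)
p(h(-5))/4654 - 4944/4929 = (⅛)/4654 - 4944/4929 = (⅛)*(1/4654) - 4944*1/4929 = 1/37232 - 1648/1643 = -61356693/61172176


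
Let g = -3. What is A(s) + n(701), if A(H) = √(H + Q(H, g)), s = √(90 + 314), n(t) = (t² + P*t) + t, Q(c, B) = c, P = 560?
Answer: 884662 + 2*101^(¼) ≈ 8.8467e+5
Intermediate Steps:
n(t) = t² + 561*t (n(t) = (t² + 560*t) + t = t² + 561*t)
s = 2*√101 (s = √404 = 2*√101 ≈ 20.100)
A(H) = √2*√H (A(H) = √(H + H) = √(2*H) = √2*√H)
A(s) + n(701) = √2*√(2*√101) + 701*(561 + 701) = √2*(√2*101^(¼)) + 701*1262 = 2*101^(¼) + 884662 = 884662 + 2*101^(¼)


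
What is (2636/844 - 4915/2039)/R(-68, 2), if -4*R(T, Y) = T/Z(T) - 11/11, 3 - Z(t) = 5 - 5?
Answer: 3679632/30546259 ≈ 0.12046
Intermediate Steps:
Z(t) = 3 (Z(t) = 3 - (5 - 5) = 3 - 1*0 = 3 + 0 = 3)
R(T, Y) = 1/4 - T/12 (R(T, Y) = -(T/3 - 11/11)/4 = -(T*(1/3) - 11*1/11)/4 = -(T/3 - 1)/4 = -(-1 + T/3)/4 = 1/4 - T/12)
(2636/844 - 4915/2039)/R(-68, 2) = (2636/844 - 4915/2039)/(1/4 - 1/12*(-68)) = (2636*(1/844) - 4915*1/2039)/(1/4 + 17/3) = (659/211 - 4915/2039)/(71/12) = (306636/430229)*(12/71) = 3679632/30546259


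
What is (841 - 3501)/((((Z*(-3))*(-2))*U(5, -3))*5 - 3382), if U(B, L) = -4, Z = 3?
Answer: 1330/1871 ≈ 0.71085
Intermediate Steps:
(841 - 3501)/((((Z*(-3))*(-2))*U(5, -3))*5 - 3382) = (841 - 3501)/((((3*(-3))*(-2))*(-4))*5 - 3382) = -2660/((-9*(-2)*(-4))*5 - 3382) = -2660/((18*(-4))*5 - 3382) = -2660/(-72*5 - 3382) = -2660/(-360 - 3382) = -2660/(-3742) = -2660*(-1/3742) = 1330/1871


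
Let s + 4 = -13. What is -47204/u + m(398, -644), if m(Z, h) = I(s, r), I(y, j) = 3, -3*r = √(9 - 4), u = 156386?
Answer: 210977/78193 ≈ 2.6982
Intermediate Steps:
s = -17 (s = -4 - 13 = -17)
r = -√5/3 (r = -√(9 - 4)/3 = -√5/3 ≈ -0.74536)
m(Z, h) = 3
-47204/u + m(398, -644) = -47204/156386 + 3 = -47204*1/156386 + 3 = -23602/78193 + 3 = 210977/78193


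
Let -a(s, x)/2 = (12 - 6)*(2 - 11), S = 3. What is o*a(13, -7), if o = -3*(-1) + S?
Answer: 648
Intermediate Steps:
a(s, x) = 108 (a(s, x) = -2*(12 - 6)*(2 - 11) = -12*(-9) = -2*(-54) = 108)
o = 6 (o = -3*(-1) + 3 = 3 + 3 = 6)
o*a(13, -7) = 6*108 = 648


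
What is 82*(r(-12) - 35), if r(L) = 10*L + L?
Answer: -13694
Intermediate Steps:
r(L) = 11*L
82*(r(-12) - 35) = 82*(11*(-12) - 35) = 82*(-132 - 35) = 82*(-167) = -13694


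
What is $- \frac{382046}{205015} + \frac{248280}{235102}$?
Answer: $- \frac{19459327246}{24099718265} \approx -0.80745$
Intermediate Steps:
$- \frac{382046}{205015} + \frac{248280}{235102} = \left(-382046\right) \frac{1}{205015} + 248280 \cdot \frac{1}{235102} = - \frac{382046}{205015} + \frac{124140}{117551} = - \frac{19459327246}{24099718265}$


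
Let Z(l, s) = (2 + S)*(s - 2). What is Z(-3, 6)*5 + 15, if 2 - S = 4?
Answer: 15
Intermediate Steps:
S = -2 (S = 2 - 1*4 = 2 - 4 = -2)
Z(l, s) = 0 (Z(l, s) = (2 - 2)*(s - 2) = 0*(-2 + s) = 0)
Z(-3, 6)*5 + 15 = 0*5 + 15 = 0 + 15 = 15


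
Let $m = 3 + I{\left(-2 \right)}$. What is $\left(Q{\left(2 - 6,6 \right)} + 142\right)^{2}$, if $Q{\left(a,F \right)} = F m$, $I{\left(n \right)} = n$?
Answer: $21904$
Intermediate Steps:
$m = 1$ ($m = 3 - 2 = 1$)
$Q{\left(a,F \right)} = F$ ($Q{\left(a,F \right)} = F 1 = F$)
$\left(Q{\left(2 - 6,6 \right)} + 142\right)^{2} = \left(6 + 142\right)^{2} = 148^{2} = 21904$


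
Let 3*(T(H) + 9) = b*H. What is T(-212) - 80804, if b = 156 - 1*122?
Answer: -249647/3 ≈ -83216.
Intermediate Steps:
b = 34 (b = 156 - 122 = 34)
T(H) = -9 + 34*H/3 (T(H) = -9 + (34*H)/3 = -9 + 34*H/3)
T(-212) - 80804 = (-9 + (34/3)*(-212)) - 80804 = (-9 - 7208/3) - 80804 = -7235/3 - 80804 = -249647/3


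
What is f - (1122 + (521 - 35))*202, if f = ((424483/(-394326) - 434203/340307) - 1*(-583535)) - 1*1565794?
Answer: -15945380987054419/12199263462 ≈ -1.3071e+6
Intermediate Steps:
f = -11982865026381427/12199263462 (f = ((424483*(-1/394326) - 434203*1/340307) + 583535) - 1565794 = ((-424483/394326 - 39473/30937) + 583535) - 1565794 = (-28697460769/12199263462 + 583535) - 1565794 = 7118668506837401/12199263462 - 1565794 = -11982865026381427/12199263462 ≈ -9.8226e+5)
f - (1122 + (521 - 35))*202 = -11982865026381427/12199263462 - (1122 + (521 - 35))*202 = -11982865026381427/12199263462 - (1122 + 486)*202 = -11982865026381427/12199263462 - 1608*202 = -11982865026381427/12199263462 - 1*324816 = -11982865026381427/12199263462 - 324816 = -15945380987054419/12199263462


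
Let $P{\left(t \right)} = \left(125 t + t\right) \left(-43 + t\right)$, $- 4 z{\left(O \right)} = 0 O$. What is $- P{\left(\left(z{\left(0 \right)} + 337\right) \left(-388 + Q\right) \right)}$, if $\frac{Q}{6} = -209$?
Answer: $-38584279885788$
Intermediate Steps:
$Q = -1254$ ($Q = 6 \left(-209\right) = -1254$)
$z{\left(O \right)} = 0$ ($z{\left(O \right)} = - \frac{0 O}{4} = \left(- \frac{1}{4}\right) 0 = 0$)
$P{\left(t \right)} = 126 t \left(-43 + t\right)$
$- P{\left(\left(z{\left(0 \right)} + 337\right) \left(-388 + Q\right) \right)} = - 126 \left(0 + 337\right) \left(-388 - 1254\right) \left(-43 + \left(0 + 337\right) \left(-388 - 1254\right)\right) = - 126 \cdot 337 \left(-1642\right) \left(-43 + 337 \left(-1642\right)\right) = - 126 \left(-553354\right) \left(-43 - 553354\right) = - 126 \left(-553354\right) \left(-553397\right) = \left(-1\right) 38584279885788 = -38584279885788$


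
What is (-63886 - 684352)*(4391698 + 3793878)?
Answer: -6124759015088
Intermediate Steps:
(-63886 - 684352)*(4391698 + 3793878) = -748238*8185576 = -6124759015088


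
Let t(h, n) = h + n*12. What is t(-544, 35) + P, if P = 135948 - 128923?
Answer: 6901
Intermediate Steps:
t(h, n) = h + 12*n
P = 7025
t(-544, 35) + P = (-544 + 12*35) + 7025 = (-544 + 420) + 7025 = -124 + 7025 = 6901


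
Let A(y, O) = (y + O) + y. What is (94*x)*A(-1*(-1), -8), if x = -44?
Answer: 24816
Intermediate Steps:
A(y, O) = O + 2*y (A(y, O) = (O + y) + y = O + 2*y)
(94*x)*A(-1*(-1), -8) = (94*(-44))*(-8 + 2*(-1*(-1))) = -4136*(-8 + 2*1) = -4136*(-8 + 2) = -4136*(-6) = 24816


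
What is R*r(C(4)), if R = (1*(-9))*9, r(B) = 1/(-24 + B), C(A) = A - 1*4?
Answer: 27/8 ≈ 3.3750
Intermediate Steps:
C(A) = -4 + A (C(A) = A - 4 = -4 + A)
R = -81 (R = -9*9 = -81)
R*r(C(4)) = -81/(-24 + (-4 + 4)) = -81/(-24 + 0) = -81/(-24) = -81*(-1/24) = 27/8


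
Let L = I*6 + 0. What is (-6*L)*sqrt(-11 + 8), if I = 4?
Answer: -144*I*sqrt(3) ≈ -249.42*I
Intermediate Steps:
L = 24 (L = 4*6 + 0 = 24 + 0 = 24)
(-6*L)*sqrt(-11 + 8) = (-6*24)*sqrt(-11 + 8) = -144*I*sqrt(3)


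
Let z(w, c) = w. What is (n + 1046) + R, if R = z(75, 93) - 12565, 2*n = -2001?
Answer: -24889/2 ≈ -12445.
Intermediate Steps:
n = -2001/2 (n = (½)*(-2001) = -2001/2 ≈ -1000.5)
R = -12490 (R = 75 - 12565 = -12490)
(n + 1046) + R = (-2001/2 + 1046) - 12490 = 91/2 - 12490 = -24889/2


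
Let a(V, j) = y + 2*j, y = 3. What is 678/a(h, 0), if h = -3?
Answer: 226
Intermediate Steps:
a(V, j) = 3 + 2*j
678/a(h, 0) = 678/(3 + 2*0) = 678/(3 + 0) = 678/3 = 678*(⅓) = 226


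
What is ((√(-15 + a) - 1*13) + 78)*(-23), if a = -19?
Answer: -1495 - 23*I*√34 ≈ -1495.0 - 134.11*I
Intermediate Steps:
((√(-15 + a) - 1*13) + 78)*(-23) = ((√(-15 - 19) - 1*13) + 78)*(-23) = ((√(-34) - 13) + 78)*(-23) = ((I*√34 - 13) + 78)*(-23) = ((-13 + I*√34) + 78)*(-23) = (65 + I*√34)*(-23) = -1495 - 23*I*√34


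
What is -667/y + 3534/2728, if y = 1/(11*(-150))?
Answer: 48424257/44 ≈ 1.1006e+6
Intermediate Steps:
y = -1/1650 (y = 1/(-1650) = -1/1650 ≈ -0.00060606)
-667/y + 3534/2728 = -667/(-1/1650) + 3534/2728 = -667*(-1650) + 3534*(1/2728) = 1100550 + 57/44 = 48424257/44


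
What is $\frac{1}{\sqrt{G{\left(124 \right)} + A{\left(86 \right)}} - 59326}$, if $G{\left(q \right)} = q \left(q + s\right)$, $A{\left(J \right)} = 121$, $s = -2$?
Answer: $- \frac{59326}{3519559027} - \frac{\sqrt{15249}}{3519559027} \approx -1.6891 \cdot 10^{-5}$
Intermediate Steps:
$G{\left(q \right)} = q \left(-2 + q\right)$ ($G{\left(q \right)} = q \left(q - 2\right) = q \left(-2 + q\right)$)
$\frac{1}{\sqrt{G{\left(124 \right)} + A{\left(86 \right)}} - 59326} = \frac{1}{\sqrt{124 \left(-2 + 124\right) + 121} - 59326} = \frac{1}{\sqrt{124 \cdot 122 + 121} - 59326} = \frac{1}{\sqrt{15128 + 121} - 59326} = \frac{1}{\sqrt{15249} - 59326} = \frac{1}{-59326 + \sqrt{15249}}$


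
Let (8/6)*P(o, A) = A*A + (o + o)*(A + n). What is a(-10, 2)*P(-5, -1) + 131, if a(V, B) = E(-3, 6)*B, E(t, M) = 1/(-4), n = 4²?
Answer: 1495/8 ≈ 186.88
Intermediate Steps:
n = 16
P(o, A) = 3*A²/4 + 3*o*(16 + A)/2 (P(o, A) = 3*(A*A + (o + o)*(A + 16))/4 = 3*(A² + (2*o)*(16 + A))/4 = 3*(A² + 2*o*(16 + A))/4 = 3*A²/4 + 3*o*(16 + A)/2)
E(t, M) = -¼
a(V, B) = -B/4
a(-10, 2)*P(-5, -1) + 131 = (-¼*2)*(24*(-5) + (¾)*(-1)² + (3/2)*(-1)*(-5)) + 131 = -(-120 + (¾)*1 + 15/2)/2 + 131 = -(-120 + ¾ + 15/2)/2 + 131 = -½*(-447/4) + 131 = 447/8 + 131 = 1495/8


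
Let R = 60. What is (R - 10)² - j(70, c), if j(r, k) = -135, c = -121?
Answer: 2635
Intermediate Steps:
(R - 10)² - j(70, c) = (60 - 10)² - 1*(-135) = 50² + 135 = 2500 + 135 = 2635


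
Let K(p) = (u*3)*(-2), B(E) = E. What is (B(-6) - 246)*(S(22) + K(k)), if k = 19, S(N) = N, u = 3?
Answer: -1008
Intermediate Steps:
K(p) = -18 (K(p) = (3*3)*(-2) = 9*(-2) = -18)
(B(-6) - 246)*(S(22) + K(k)) = (-6 - 246)*(22 - 18) = -252*4 = -1008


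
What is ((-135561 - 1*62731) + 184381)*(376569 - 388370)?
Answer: 164163711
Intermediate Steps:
((-135561 - 1*62731) + 184381)*(376569 - 388370) = ((-135561 - 62731) + 184381)*(-11801) = (-198292 + 184381)*(-11801) = -13911*(-11801) = 164163711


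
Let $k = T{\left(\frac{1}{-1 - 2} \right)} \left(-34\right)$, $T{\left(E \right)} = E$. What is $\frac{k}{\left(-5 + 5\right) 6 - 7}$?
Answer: $- \frac{34}{21} \approx -1.619$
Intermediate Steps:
$k = \frac{34}{3}$ ($k = \frac{1}{-1 - 2} \left(-34\right) = \frac{1}{-3} \left(-34\right) = \left(- \frac{1}{3}\right) \left(-34\right) = \frac{34}{3} \approx 11.333$)
$\frac{k}{\left(-5 + 5\right) 6 - 7} = \frac{34}{3 \left(\left(-5 + 5\right) 6 - 7\right)} = \frac{34}{3 \left(0 \cdot 6 - 7\right)} = \frac{34}{3 \left(0 - 7\right)} = \frac{34}{3 \left(-7\right)} = \frac{34}{3} \left(- \frac{1}{7}\right) = - \frac{34}{21}$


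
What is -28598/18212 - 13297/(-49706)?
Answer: -5083307/3901921 ≈ -1.3028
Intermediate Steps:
-28598/18212 - 13297/(-49706) = -28598*1/18212 - 13297*(-1/49706) = -14299/9106 + 13297/49706 = -5083307/3901921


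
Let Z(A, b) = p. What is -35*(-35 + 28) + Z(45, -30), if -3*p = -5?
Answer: 740/3 ≈ 246.67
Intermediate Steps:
p = 5/3 (p = -⅓*(-5) = 5/3 ≈ 1.6667)
Z(A, b) = 5/3
-35*(-35 + 28) + Z(45, -30) = -35*(-35 + 28) + 5/3 = -35*(-7) + 5/3 = 245 + 5/3 = 740/3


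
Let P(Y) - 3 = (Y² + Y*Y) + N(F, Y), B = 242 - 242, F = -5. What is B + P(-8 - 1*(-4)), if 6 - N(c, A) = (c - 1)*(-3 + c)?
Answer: -7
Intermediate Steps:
B = 0
N(c, A) = 6 - (-1 + c)*(-3 + c) (N(c, A) = 6 - (c - 1)*(-3 + c) = 6 - (-1 + c)*(-3 + c))
P(Y) = -39 + 2*Y² (P(Y) = 3 + ((Y² + Y*Y) + (3 - 1*(-5)² + 4*(-5))) = 3 + ((Y² + Y²) + (3 - 1*25 - 20)) = 3 + (2*Y² + (3 - 25 - 20)) = 3 + (2*Y² - 42) = 3 + (-42 + 2*Y²) = -39 + 2*Y²)
B + P(-8 - 1*(-4)) = 0 + (-39 + 2*(-8 - 1*(-4))²) = 0 + (-39 + 2*(-8 + 4)²) = 0 + (-39 + 2*(-4)²) = 0 + (-39 + 2*16) = 0 + (-39 + 32) = 0 - 7 = -7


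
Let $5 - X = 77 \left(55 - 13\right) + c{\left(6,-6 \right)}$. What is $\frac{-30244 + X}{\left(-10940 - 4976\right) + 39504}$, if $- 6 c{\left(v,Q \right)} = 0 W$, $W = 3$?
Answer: $- \frac{33473}{23588} \approx -1.4191$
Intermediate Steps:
$c{\left(v,Q \right)} = 0$ ($c{\left(v,Q \right)} = - \frac{0 \cdot 3}{6} = \left(- \frac{1}{6}\right) 0 = 0$)
$X = -3229$ ($X = 5 - \left(77 \left(55 - 13\right) + 0\right) = 5 - \left(77 \cdot 42 + 0\right) = 5 - \left(3234 + 0\right) = 5 - 3234 = -3229$)
$\frac{-30244 + X}{\left(-10940 - 4976\right) + 39504} = \frac{-30244 - 3229}{\left(-10940 - 4976\right) + 39504} = - \frac{33473}{-15916 + 39504} = - \frac{33473}{23588}$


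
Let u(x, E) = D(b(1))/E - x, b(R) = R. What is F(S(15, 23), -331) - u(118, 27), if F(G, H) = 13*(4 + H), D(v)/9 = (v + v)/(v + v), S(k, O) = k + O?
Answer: -12400/3 ≈ -4133.3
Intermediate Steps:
S(k, O) = O + k
D(v) = 9 (D(v) = 9*((v + v)/(v + v)) = 9*((2*v)/((2*v))) = 9*((2*v)*(1/(2*v))) = 9*1 = 9)
u(x, E) = -x + 9/E (u(x, E) = 9/E - x = -x + 9/E)
F(G, H) = 52 + 13*H
F(S(15, 23), -331) - u(118, 27) = (52 + 13*(-331)) - (-1*118 + 9/27) = (52 - 4303) - (-118 + 9*(1/27)) = -4251 - (-118 + ⅓) = -4251 - 1*(-353/3) = -4251 + 353/3 = -12400/3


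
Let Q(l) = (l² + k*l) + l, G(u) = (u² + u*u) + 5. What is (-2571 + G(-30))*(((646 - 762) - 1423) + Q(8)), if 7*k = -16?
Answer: 7964102/7 ≈ 1.1377e+6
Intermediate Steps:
k = -16/7 (k = (⅐)*(-16) = -16/7 ≈ -2.2857)
G(u) = 5 + 2*u² (G(u) = (u² + u²) + 5 = 2*u² + 5 = 5 + 2*u²)
Q(l) = l² - 9*l/7 (Q(l) = (l² - 16*l/7) + l = l² - 9*l/7)
(-2571 + G(-30))*(((646 - 762) - 1423) + Q(8)) = (-2571 + (5 + 2*(-30)²))*(((646 - 762) - 1423) + (⅐)*8*(-9 + 7*8)) = (-2571 + (5 + 2*900))*((-116 - 1423) + (⅐)*8*(-9 + 56)) = (-2571 + (5 + 1800))*(-1539 + (⅐)*8*47) = (-2571 + 1805)*(-1539 + 376/7) = -766*(-10397/7) = 7964102/7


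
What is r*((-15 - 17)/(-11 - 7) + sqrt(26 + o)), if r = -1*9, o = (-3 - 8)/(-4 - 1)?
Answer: -16 - 9*sqrt(705)/5 ≈ -63.793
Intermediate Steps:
o = 11/5 (o = -11/(-5) = -11*(-1/5) = 11/5 ≈ 2.2000)
r = -9
r*((-15 - 17)/(-11 - 7) + sqrt(26 + o)) = -9*((-15 - 17)/(-11 - 7) + sqrt(26 + 11/5)) = -9*(-32/(-18) + sqrt(141/5)) = -9*(-32*(-1/18) + sqrt(705)/5) = -9*(16/9 + sqrt(705)/5) = -16 - 9*sqrt(705)/5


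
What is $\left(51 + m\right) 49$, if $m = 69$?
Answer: $5880$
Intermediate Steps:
$\left(51 + m\right) 49 = \left(51 + 69\right) 49 = 120 \cdot 49 = 5880$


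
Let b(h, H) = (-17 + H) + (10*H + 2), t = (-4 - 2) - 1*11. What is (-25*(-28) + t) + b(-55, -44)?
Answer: 184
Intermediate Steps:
t = -17 (t = -6 - 11 = -17)
b(h, H) = -15 + 11*H (b(h, H) = (-17 + H) + (2 + 10*H) = -15 + 11*H)
(-25*(-28) + t) + b(-55, -44) = (-25*(-28) - 17) + (-15 + 11*(-44)) = (700 - 17) + (-15 - 484) = 683 - 499 = 184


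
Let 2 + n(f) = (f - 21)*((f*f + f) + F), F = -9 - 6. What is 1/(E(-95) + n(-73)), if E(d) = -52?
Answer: -1/492708 ≈ -2.0296e-6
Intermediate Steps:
F = -15
n(f) = -2 + (-21 + f)*(-15 + f + f²) (n(f) = -2 + (f - 21)*((f*f + f) - 15) = -2 + (-21 + f)*((f² + f) - 15) = -2 + (-21 + f)*((f + f²) - 15) = -2 + (-21 + f)*(-15 + f + f²))
1/(E(-95) + n(-73)) = 1/(-52 + (313 + (-73)³ - 36*(-73) - 20*(-73)²)) = 1/(-52 + (313 - 389017 + 2628 - 20*5329)) = 1/(-52 + (313 - 389017 + 2628 - 106580)) = 1/(-52 - 492656) = 1/(-492708) = -1/492708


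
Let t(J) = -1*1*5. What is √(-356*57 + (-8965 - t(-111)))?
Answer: 2*I*√7313 ≈ 171.03*I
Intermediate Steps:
t(J) = -5 (t(J) = -1*5 = -5)
√(-356*57 + (-8965 - t(-111))) = √(-356*57 + (-8965 - 1*(-5))) = √(-20292 + (-8965 + 5)) = √(-20292 - 8960) = √(-29252) = 2*I*√7313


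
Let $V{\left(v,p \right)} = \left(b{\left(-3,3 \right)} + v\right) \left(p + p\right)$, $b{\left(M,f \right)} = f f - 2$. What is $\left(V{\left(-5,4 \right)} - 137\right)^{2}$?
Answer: $14641$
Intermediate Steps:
$b{\left(M,f \right)} = -2 + f^{2}$ ($b{\left(M,f \right)} = f^{2} - 2 = -2 + f^{2}$)
$V{\left(v,p \right)} = 2 p \left(7 + v\right)$ ($V{\left(v,p \right)} = \left(\left(-2 + 3^{2}\right) + v\right) \left(p + p\right) = \left(\left(-2 + 9\right) + v\right) 2 p = \left(7 + v\right) 2 p = 2 p \left(7 + v\right)$)
$\left(V{\left(-5,4 \right)} - 137\right)^{2} = \left(2 \cdot 4 \left(7 - 5\right) - 137\right)^{2} = \left(2 \cdot 4 \cdot 2 - 137\right)^{2} = \left(16 - 137\right)^{2} = \left(-121\right)^{2} = 14641$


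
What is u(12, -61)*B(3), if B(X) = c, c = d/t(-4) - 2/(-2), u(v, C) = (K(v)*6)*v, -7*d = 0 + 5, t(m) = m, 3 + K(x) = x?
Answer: 5346/7 ≈ 763.71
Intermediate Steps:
K(x) = -3 + x
d = -5/7 (d = -(0 + 5)/7 = -⅐*5 = -5/7 ≈ -0.71429)
u(v, C) = v*(-18 + 6*v) (u(v, C) = ((-3 + v)*6)*v = (-18 + 6*v)*v = v*(-18 + 6*v))
c = 33/28 (c = -5/7/(-4) - 2/(-2) = -5/7*(-¼) - 2*(-½) = 5/28 + 1 = 33/28 ≈ 1.1786)
B(X) = 33/28
u(12, -61)*B(3) = (6*12*(-3 + 12))*(33/28) = (6*12*9)*(33/28) = 648*(33/28) = 5346/7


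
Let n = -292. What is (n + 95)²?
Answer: 38809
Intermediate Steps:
(n + 95)² = (-292 + 95)² = (-197)² = 38809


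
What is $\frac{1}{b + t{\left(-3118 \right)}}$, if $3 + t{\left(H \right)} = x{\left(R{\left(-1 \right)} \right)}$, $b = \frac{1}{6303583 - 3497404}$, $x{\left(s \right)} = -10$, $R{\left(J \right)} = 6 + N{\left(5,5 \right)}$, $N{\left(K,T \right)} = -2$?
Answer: $- \frac{2806179}{36480326} \approx -0.076923$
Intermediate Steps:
$R{\left(J \right)} = 4$ ($R{\left(J \right)} = 6 - 2 = 4$)
$b = \frac{1}{2806179}$ ($b = \frac{1}{6303583 - 3497404} = \frac{1}{2806179} \approx 3.5636 \cdot 10^{-7}$)
$t{\left(H \right)} = -13$ ($t{\left(H \right)} = -3 - 10 = -13$)
$\frac{1}{b + t{\left(-3118 \right)}} = \frac{1}{\frac{1}{2806179} - 13} = \frac{1}{- \frac{36480326}{2806179}} = - \frac{2806179}{36480326}$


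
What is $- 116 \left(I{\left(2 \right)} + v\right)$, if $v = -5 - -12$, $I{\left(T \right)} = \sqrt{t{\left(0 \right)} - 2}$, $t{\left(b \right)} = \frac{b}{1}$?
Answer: $-812 - 116 i \sqrt{2} \approx -812.0 - 164.05 i$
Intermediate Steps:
$t{\left(b \right)} = b$ ($t{\left(b \right)} = b 1 = b$)
$I{\left(T \right)} = i \sqrt{2}$ ($I{\left(T \right)} = \sqrt{0 - 2} = \sqrt{-2} = i \sqrt{2}$)
$v = 7$ ($v = -5 + 12 = 7$)
$- 116 \left(I{\left(2 \right)} + v\right) = - 116 \left(i \sqrt{2} + 7\right) = - 116 \left(7 + i \sqrt{2}\right) = -812 - 116 i \sqrt{2}$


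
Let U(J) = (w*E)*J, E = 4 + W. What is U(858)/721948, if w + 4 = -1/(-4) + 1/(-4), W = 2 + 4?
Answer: -8580/180487 ≈ -0.047538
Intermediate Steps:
W = 6
E = 10 (E = 4 + 6 = 10)
w = -4 (w = -4 + (-1/(-4) + 1/(-4)) = -4 + (-1*(-¼) + 1*(-¼)) = -4 + (¼ - ¼) = -4 + 0 = -4)
U(J) = -40*J (U(J) = (-4*10)*J = -40*J)
U(858)/721948 = -40*858/721948 = -34320*1/721948 = -8580/180487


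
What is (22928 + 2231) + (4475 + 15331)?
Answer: 44965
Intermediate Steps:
(22928 + 2231) + (4475 + 15331) = 25159 + 19806 = 44965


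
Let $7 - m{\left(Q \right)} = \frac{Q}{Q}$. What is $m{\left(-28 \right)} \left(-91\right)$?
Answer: $-546$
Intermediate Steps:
$m{\left(Q \right)} = 6$ ($m{\left(Q \right)} = 7 - \frac{Q}{Q} = 7 - 1 = 6$)
$m{\left(-28 \right)} \left(-91\right) = 6 \left(-91\right) = -546$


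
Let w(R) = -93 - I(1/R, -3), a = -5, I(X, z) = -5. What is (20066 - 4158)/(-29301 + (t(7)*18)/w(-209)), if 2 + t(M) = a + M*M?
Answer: -349976/644811 ≈ -0.54276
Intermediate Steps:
t(M) = -7 + M² (t(M) = -2 + (-5 + M*M) = -2 + (-5 + M²) = -7 + M²)
w(R) = -88 (w(R) = -93 - 1*(-5) = -93 + 5 = -88)
(20066 - 4158)/(-29301 + (t(7)*18)/w(-209)) = (20066 - 4158)/(-29301 + ((-7 + 7²)*18)/(-88)) = 15908/(-29301 + ((-7 + 49)*18)*(-1/88)) = 15908/(-29301 + (42*18)*(-1/88)) = 15908/(-29301 + 756*(-1/88)) = 15908/(-29301 - 189/22) = 15908/(-644811/22) = 15908*(-22/644811) = -349976/644811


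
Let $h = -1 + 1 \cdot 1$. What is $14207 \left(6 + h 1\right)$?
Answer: $85242$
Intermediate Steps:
$h = 0$ ($h = -1 + 1 = 0$)
$14207 \left(6 + h 1\right) = 14207 \left(6 + 0 \cdot 1\right) = 14207 \left(6 + 0\right) = 14207 \cdot 6 = 85242$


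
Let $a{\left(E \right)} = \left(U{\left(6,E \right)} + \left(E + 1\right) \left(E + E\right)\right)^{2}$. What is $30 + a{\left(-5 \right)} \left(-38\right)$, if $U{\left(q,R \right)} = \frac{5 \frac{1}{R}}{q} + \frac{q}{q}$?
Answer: $- \frac{1139935}{18} \approx -63330.0$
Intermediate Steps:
$U{\left(q,R \right)} = 1 + \frac{5}{R q}$ ($U{\left(q,R \right)} = \frac{5}{R q} + 1 = 1 + \frac{5}{R q}$)
$a{\left(E \right)} = \left(1 + \frac{5}{6 E} + 2 E \left(1 + E\right)\right)^{2}$ ($a{\left(E \right)} = \left(\left(1 + \frac{5}{E 6}\right) + \left(E + 1\right) \left(E + E\right)\right)^{2} = \left(\left(1 + 5 \frac{1}{E} \frac{1}{6}\right) + \left(1 + E\right) 2 E\right)^{2} = \left(\left(1 + \frac{5}{6 E}\right) + 2 E \left(1 + E\right)\right)^{2} = \left(1 + \frac{5}{6 E} + 2 E \left(1 + E\right)\right)^{2}$)
$30 + a{\left(-5 \right)} \left(-38\right) = 30 + \frac{\left(5 + 6 \left(-5\right) + 12 \left(-5\right)^{2} \left(1 - 5\right)\right)^{2}}{36 \cdot 25} \left(-38\right) = 30 + \frac{1}{36} \cdot \frac{1}{25} \left(5 - 30 + 12 \cdot 25 \left(-4\right)\right)^{2} \left(-38\right) = 30 + \frac{1}{36} \cdot \frac{1}{25} \left(5 - 30 - 1200\right)^{2} \left(-38\right) = 30 + \frac{1}{36} \cdot \frac{1}{25} \left(-1225\right)^{2} \left(-38\right) = 30 + \frac{1}{36} \cdot \frac{1}{25} \cdot 1500625 \left(-38\right) = 30 + \frac{60025}{36} \left(-38\right) = 30 - \frac{1140475}{18} = - \frac{1139935}{18}$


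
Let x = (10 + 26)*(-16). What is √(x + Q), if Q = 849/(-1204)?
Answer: I*√209000253/602 ≈ 24.015*I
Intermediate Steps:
Q = -849/1204 (Q = 849*(-1/1204) = -849/1204 ≈ -0.70515)
x = -576 (x = 36*(-16) = -576)
√(x + Q) = √(-576 - 849/1204) = √(-694353/1204) = I*√209000253/602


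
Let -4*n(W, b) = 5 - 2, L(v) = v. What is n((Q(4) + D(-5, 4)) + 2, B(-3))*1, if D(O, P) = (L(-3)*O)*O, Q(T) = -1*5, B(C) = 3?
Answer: -¾ ≈ -0.75000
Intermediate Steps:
Q(T) = -5
D(O, P) = -3*O² (D(O, P) = (-3*O)*O = -3*O²)
n(W, b) = -¾ (n(W, b) = -(5 - 2)/4 = -¼*3 = -¾)
n((Q(4) + D(-5, 4)) + 2, B(-3))*1 = -¾*1 = -¾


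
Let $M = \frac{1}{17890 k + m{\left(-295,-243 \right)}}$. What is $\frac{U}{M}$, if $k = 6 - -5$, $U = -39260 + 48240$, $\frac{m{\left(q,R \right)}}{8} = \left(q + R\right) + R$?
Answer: $1711067160$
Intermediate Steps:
$m{\left(q,R \right)} = 8 q + 16 R$ ($m{\left(q,R \right)} = 8 \left(\left(q + R\right) + R\right) = 8 \left(\left(R + q\right) + R\right) = 8 \left(q + 2 R\right) = 8 q + 16 R$)
$U = 8980$
$k = 11$ ($k = 6 + 5 = 11$)
$M = \frac{1}{190542}$ ($M = \frac{1}{17890 \cdot 11 + \left(8 \left(-295\right) + 16 \left(-243\right)\right)} = \frac{1}{196790 - 6248} = \frac{1}{190542} \approx 5.2482 \cdot 10^{-6}$)
$\frac{U}{M} = 8980 \frac{1}{\frac{1}{190542}} = 8980 \cdot 190542 = 1711067160$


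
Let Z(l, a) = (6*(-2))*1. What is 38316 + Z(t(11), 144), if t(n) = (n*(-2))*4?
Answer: 38304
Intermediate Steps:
t(n) = -8*n (t(n) = -2*n*4 = -8*n)
Z(l, a) = -12 (Z(l, a) = -12*1 = -12)
38316 + Z(t(11), 144) = 38316 - 12 = 38304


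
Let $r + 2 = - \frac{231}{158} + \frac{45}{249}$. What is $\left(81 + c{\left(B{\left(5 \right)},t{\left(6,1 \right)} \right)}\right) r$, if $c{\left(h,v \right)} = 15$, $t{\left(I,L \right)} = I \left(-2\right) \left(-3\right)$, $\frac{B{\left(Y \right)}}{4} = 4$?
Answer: $- \frac{2065488}{6557} \approx -315.0$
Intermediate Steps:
$B{\left(Y \right)} = 16$ ($B{\left(Y \right)} = 4 \cdot 4 = 16$)
$t{\left(I,L \right)} = 6 I$ ($t{\left(I,L \right)} = - 2 I \left(-3\right) = 6 I$)
$r = - \frac{43031}{13114}$ ($r = -2 + \left(- \frac{231}{158} + \frac{45}{249}\right) = -2 + \left(\left(-231\right) \frac{1}{158} + 45 \cdot \frac{1}{249}\right) = -2 + \left(- \frac{231}{158} + \frac{15}{83}\right) = -2 - \frac{16803}{13114} = - \frac{43031}{13114} \approx -3.2813$)
$\left(81 + c{\left(B{\left(5 \right)},t{\left(6,1 \right)} \right)}\right) r = \left(81 + 15\right) \left(- \frac{43031}{13114}\right) = 96 \left(- \frac{43031}{13114}\right) = - \frac{2065488}{6557}$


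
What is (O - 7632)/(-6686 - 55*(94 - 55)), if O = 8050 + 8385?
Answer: -8803/8831 ≈ -0.99683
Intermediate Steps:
O = 16435
(O - 7632)/(-6686 - 55*(94 - 55)) = (16435 - 7632)/(-6686 - 55*(94 - 55)) = 8803/(-6686 - 55*39) = 8803/(-6686 - 2145) = 8803/(-8831) = 8803*(-1/8831) = -8803/8831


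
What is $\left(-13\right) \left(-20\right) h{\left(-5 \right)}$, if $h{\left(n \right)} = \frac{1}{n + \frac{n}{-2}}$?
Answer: $-104$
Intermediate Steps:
$h{\left(n \right)} = \frac{2}{n}$ ($h{\left(n \right)} = \frac{1}{n + n \left(- \frac{1}{2}\right)} = \frac{1}{n - \frac{n}{2}} = \frac{1}{\frac{1}{2} n} = \frac{2}{n}$)
$\left(-13\right) \left(-20\right) h{\left(-5 \right)} = \left(-13\right) \left(-20\right) \frac{2}{-5} = 260 \cdot 2 \left(- \frac{1}{5}\right) = 260 \left(- \frac{2}{5}\right) = -104$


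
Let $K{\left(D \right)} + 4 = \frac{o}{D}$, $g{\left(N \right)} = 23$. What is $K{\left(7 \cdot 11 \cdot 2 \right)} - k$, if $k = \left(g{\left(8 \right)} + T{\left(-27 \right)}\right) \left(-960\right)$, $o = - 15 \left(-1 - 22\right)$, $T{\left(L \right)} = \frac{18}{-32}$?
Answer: $\frac{3316889}{154} \approx 21538.0$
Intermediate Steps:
$T{\left(L \right)} = - \frac{9}{16}$ ($T{\left(L \right)} = 18 \left(- \frac{1}{32}\right) = - \frac{9}{16}$)
$o = 345$ ($o = \left(-15\right) \left(-23\right) = 345$)
$K{\left(D \right)} = -4 + \frac{345}{D}$
$k = -21540$ ($k = \left(23 - \frac{9}{16}\right) \left(-960\right) = \frac{359}{16} \left(-960\right) = -21540$)
$K{\left(7 \cdot 11 \cdot 2 \right)} - k = \left(-4 + \frac{345}{7 \cdot 11 \cdot 2}\right) - -21540 = \left(-4 + \frac{345}{77 \cdot 2}\right) + 21540 = \left(-4 + \frac{345}{154}\right) + 21540 = - \frac{271}{154} + 21540 = \frac{3316889}{154}$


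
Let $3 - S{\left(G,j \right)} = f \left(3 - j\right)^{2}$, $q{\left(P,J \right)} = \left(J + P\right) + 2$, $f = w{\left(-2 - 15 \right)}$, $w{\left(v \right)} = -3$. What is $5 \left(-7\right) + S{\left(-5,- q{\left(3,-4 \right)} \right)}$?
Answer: $16$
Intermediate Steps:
$f = -3$
$q{\left(P,J \right)} = 2 + J + P$
$S{\left(G,j \right)} = 3 + 3 \left(3 - j\right)^{2}$ ($S{\left(G,j \right)} = 3 - - 3 \left(3 - j\right)^{2} = 3 + 3 \left(3 - j\right)^{2}$)
$5 \left(-7\right) + S{\left(-5,- q{\left(3,-4 \right)} \right)} = 5 \left(-7\right) + \left(3 + 3 \left(-3 - \left(2 - 4 + 3\right)\right)^{2}\right) = -35 + \left(3 + 3 \left(-3 - 1\right)^{2}\right) = -35 + \left(3 + 3 \left(-4\right)^{2}\right) = -35 + \left(3 + 3 \cdot 16\right) = -35 + \left(3 + 48\right) = -35 + 51 = 16$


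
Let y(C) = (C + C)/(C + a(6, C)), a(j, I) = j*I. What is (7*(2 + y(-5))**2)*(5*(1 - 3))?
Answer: -2560/7 ≈ -365.71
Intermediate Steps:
a(j, I) = I*j
y(C) = 2/7 (y(C) = (C + C)/(C + C*6) = (2*C)/(C + 6*C) = (2*C)/((7*C)) = (2*C)*(1/(7*C)) = 2/7)
(7*(2 + y(-5))**2)*(5*(1 - 3)) = (7*(2 + 2/7)**2)*(5*(1 - 3)) = (7*(16/7)**2)*(5*(-2)) = (7*(256/49))*(-10) = (256/7)*(-10) = -2560/7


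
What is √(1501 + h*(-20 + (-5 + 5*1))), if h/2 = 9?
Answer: √1141 ≈ 33.779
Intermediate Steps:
h = 18 (h = 2*9 = 18)
√(1501 + h*(-20 + (-5 + 5*1))) = √(1501 + 18*(-20 + (-5 + 5*1))) = √(1501 + 18*(-20 + (-5 + 5))) = √(1501 + 18*(-20 + 0)) = √(1501 + 18*(-20)) = √(1501 - 360) = √1141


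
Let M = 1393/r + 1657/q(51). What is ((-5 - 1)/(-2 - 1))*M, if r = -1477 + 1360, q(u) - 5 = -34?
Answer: -468532/3393 ≈ -138.09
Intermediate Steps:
q(u) = -29 (q(u) = 5 - 34 = -29)
r = -117
M = -234266/3393 (M = 1393/(-117) + 1657/(-29) = 1393*(-1/117) + 1657*(-1/29) = -1393/117 - 1657/29 = -234266/3393 ≈ -69.044)
((-5 - 1)/(-2 - 1))*M = ((-5 - 1)/(-2 - 1))*(-234266/3393) = -6/(-3)*(-234266/3393) = -6*(-1/3)*(-234266/3393) = 2*(-234266/3393) = -468532/3393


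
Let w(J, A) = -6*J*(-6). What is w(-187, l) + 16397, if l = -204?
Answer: 9665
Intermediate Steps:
w(J, A) = 36*J
w(-187, l) + 16397 = 36*(-187) + 16397 = -6732 + 16397 = 9665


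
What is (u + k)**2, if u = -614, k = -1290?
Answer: 3625216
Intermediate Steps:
(u + k)**2 = (-614 - 1290)**2 = (-1904)**2 = 3625216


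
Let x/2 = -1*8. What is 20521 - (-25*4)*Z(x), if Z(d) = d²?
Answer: 46121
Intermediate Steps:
x = -16 (x = 2*(-1*8) = 2*(-8) = -16)
20521 - (-25*4)*Z(x) = 20521 - (-25*4)*(-16)² = 20521 - (-100)*256 = 20521 - 1*(-25600) = 20521 + 25600 = 46121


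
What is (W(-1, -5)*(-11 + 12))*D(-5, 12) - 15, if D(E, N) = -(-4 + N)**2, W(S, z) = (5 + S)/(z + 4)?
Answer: 241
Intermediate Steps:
W(S, z) = (5 + S)/(4 + z)
(W(-1, -5)*(-11 + 12))*D(-5, 12) - 15 = (((5 - 1)/(4 - 5))*(-11 + 12))*(-(-4 + 12)**2) - 15 = ((4/(-1))*1)*(-1*8**2) - 15 = (-1*4*1)*(-1*64) - 15 = -4*1*(-64) - 15 = -4*(-64) - 15 = 256 - 15 = 241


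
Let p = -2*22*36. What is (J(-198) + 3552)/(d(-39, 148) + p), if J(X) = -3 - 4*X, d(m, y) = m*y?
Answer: -1447/2452 ≈ -0.59013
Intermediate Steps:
p = -1584 (p = -44*36 = -1584)
(J(-198) + 3552)/(d(-39, 148) + p) = ((-3 - 4*(-198)) + 3552)/(-39*148 - 1584) = ((-3 + 792) + 3552)/(-5772 - 1584) = (789 + 3552)/(-7356) = 4341*(-1/7356) = -1447/2452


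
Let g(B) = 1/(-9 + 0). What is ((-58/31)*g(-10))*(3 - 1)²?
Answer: 232/279 ≈ 0.83154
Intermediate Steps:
g(B) = -⅑ (g(B) = 1/(-9) = -⅑)
((-58/31)*g(-10))*(3 - 1)² = (-58/31*(-⅑))*(3 - 1)² = (-58*1/31*(-⅑))*2² = -58/31*(-⅑)*4 = (58/279)*4 = 232/279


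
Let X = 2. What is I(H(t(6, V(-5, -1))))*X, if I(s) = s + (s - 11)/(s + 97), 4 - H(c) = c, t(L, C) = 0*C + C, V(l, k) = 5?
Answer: -9/4 ≈ -2.2500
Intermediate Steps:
t(L, C) = C (t(L, C) = 0 + C = C)
H(c) = 4 - c
I(s) = s + (-11 + s)/(97 + s)
I(H(t(6, V(-5, -1))))*X = ((-11 + (4 - 1*5)**2 + 98*(4 - 1*5))/(97 + (4 - 1*5)))*2 = ((-11 + (4 - 5)**2 + 98*(4 - 5))/(97 + (4 - 5)))*2 = ((-11 + (-1)**2 + 98*(-1))/(97 - 1))*2 = ((-11 + 1 - 98)/96)*2 = ((1/96)*(-108))*2 = -9/8*2 = -9/4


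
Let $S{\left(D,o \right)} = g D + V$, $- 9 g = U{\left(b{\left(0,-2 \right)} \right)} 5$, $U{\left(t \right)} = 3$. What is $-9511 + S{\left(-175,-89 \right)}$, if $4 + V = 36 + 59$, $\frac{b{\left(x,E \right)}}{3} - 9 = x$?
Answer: $- \frac{27385}{3} \approx -9128.3$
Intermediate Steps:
$b{\left(x,E \right)} = 27 + 3 x$
$g = - \frac{5}{3}$ ($g = - \frac{3 \cdot 5}{9} = \left(- \frac{1}{9}\right) 15 = - \frac{5}{3} \approx -1.6667$)
$V = 91$ ($V = -4 + \left(36 + 59\right) = -4 + 95 = 91$)
$S{\left(D,o \right)} = 91 - \frac{5 D}{3}$ ($S{\left(D,o \right)} = - \frac{5 D}{3} + 91 = 91 - \frac{5 D}{3}$)
$-9511 + S{\left(-175,-89 \right)} = -9511 + \left(91 - - \frac{875}{3}\right) = -9511 + \left(91 + \frac{875}{3}\right) = -9511 + \frac{1148}{3} = - \frac{27385}{3}$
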